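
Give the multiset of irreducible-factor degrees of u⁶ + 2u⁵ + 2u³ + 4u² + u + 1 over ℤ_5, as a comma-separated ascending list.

2, 4

Write f(u) = u⁶ + 2u⁵ + 2u³ + 4u² + u + 1.
Roots in ℤ_5: f(0) = 1; f(1) = 1; f(2) = 3; f(3) = 4; f(4) = 1.
Complete factorization: f(u) = (u² + 2)·(u⁴ + 2u³ + 3u² + 3u + 3).
Factor degrees with multiplicity: 2 + 4 = 6.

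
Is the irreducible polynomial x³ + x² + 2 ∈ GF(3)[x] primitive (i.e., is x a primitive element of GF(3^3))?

No

Write f(x) = x³ + x² + 2.
|GF(3^3)^×| = 3^3 − 1 = 26. Prime factorization: 26 = 2·13.
f is primitive ⇔ x has order 26 in GF(3)[x]/(f), i.e. x^(26/q) ≠ 1 for each prime q | 26.
x^(13) mod f = 1
x^(2) mod f = x².
Since x^(13) = 1, the order of x divides 13 < 26; not primitive.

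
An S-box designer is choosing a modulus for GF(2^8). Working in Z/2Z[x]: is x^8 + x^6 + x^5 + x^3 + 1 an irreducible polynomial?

Yes

Write m(x) = x^8 + x^6 + x^5 + x^3 + 1.
Check for roots in Z/2Z: m(0) = 1; m(1) = 1.
No roots, so no linear factors.
Monic irreducibles of degree 2 over GF(2): x^2 + x + 1.
None of them divide m (all give nonzero remainder).
Monic irreducibles of degree 3 over GF(2): x^3 + x + 1, x^3 + x^2 + 1.
None of them divide m (all give nonzero remainder).
Monic irreducibles of degree 4 over GF(2): x^4 + x + 1, x^4 + x^3 + 1, x^4 + x^3 + x^2 + x + 1.
None of them divide m (all give nonzero remainder).
No irreducible factor of degree ≤ 4 exists, so m is irreducible over GF(2).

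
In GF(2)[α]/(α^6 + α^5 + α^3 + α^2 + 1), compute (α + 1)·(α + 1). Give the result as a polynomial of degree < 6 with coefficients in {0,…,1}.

Multiply in GF(2)[α]: (α + 1)·(α + 1) = α^2 + 1.
Reduced: α^2 + 1.

α^2 + 1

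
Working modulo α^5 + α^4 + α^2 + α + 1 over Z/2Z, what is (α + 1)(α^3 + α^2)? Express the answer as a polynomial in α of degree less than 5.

Multiply in Z/2Z[α]: (α + 1)·(α^3 + α^2) = α^4 + α^2.
Reduced: α^4 + α^2.

α^4 + α^2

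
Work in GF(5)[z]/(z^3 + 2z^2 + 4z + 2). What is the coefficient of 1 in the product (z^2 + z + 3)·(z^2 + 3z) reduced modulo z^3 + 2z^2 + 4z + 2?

Multiply in GF(5)[z]: (z^2 + z + 3)·(z^2 + 3z) = z^4 + 4z^3 + z^2 + 4z.
Reduce using z^3 ≡ 3z^2 + z + 3 (mod z^3 + 2z^2 + 4z + 2).
Reduced: 3z^2 + 4z + 1.

1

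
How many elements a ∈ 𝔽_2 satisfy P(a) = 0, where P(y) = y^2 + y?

2

Evaluate at each of the 2 elements of 𝔽_2:
P(0) = 0 → root; P(1) = 0 → root.
Roots: {0, 1}.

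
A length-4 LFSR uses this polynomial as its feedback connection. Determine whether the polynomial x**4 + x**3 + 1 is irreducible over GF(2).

Write g(x) = x**4 + x**3 + 1.
Check for roots in GF(2): g(0) = 1; g(1) = 1.
No roots, so no linear factors.
Monic irreducibles of degree 2 over GF(2): x**2 + x + 1.
None of them divide g (all give nonzero remainder).
No irreducible factor of degree ≤ 2 exists, so g is irreducible over GF(2).

Yes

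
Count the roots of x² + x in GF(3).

Write P(x) = x² + x.
Evaluate at each of the 3 elements of GF(3):
P(0) = 0 → root; P(1) = 2; P(2) = 0 → root.
Roots: {0, 2}.

2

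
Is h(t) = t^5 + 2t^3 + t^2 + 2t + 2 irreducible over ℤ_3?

Check for roots in ℤ_3: h(0) = 2; h(1) = 2; h(2) = 1.
No roots, so no linear factors.
Monic irreducibles of degree 2 over GF(3): t^2 + 1, t^2 + t + 2, t^2 + 2t + 2.
None of them divide h (all give nonzero remainder).
No irreducible factor of degree ≤ 2 exists, so h is irreducible over GF(3).

Yes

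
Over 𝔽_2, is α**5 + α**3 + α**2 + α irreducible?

Write m(α) = α**5 + α**3 + α**2 + α.
Check for roots in 𝔽_2: m(0) = 0 → root; m(1) = 0 → root.
m(0) = 0, so (α) divides m(α); m is reducible.

No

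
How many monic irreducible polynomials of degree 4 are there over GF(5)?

150

By the necklace-counting formula, N_5(4) = (1/4) Σ_{d|4} μ(4/d)·5^d.
Divisors of 4: 1, 2, 4; μ(4/d) for each: 0, -1, 1.
Σ = − 5^2 + 5^4 = 600.
N = 600/4 = 150.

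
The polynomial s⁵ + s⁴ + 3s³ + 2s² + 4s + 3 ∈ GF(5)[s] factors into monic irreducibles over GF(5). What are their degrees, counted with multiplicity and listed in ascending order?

5

Write h(s) = s⁵ + s⁴ + 3s³ + 2s² + 4s + 3.
Roots in GF(5): h(0) = 3; h(1) = 4; h(2) = 1; h(3) = 3; h(4) = 3.
Complete factorization: h(s) = (s⁵ + s⁴ + 3s³ + 2s² + 4s + 3).
Factor degrees with multiplicity: 5 = 5.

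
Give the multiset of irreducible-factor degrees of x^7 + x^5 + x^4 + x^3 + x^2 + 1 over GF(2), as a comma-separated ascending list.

1, 2, 2, 2

Write f(x) = x^7 + x^5 + x^4 + x^3 + x^2 + 1.
Roots in GF(2): f(0) = 1; f(1) = 0 → root.
Linear factors from roots: (x + 1).
Complete factorization: f(x) = (x + 1)·(x^2 + x + 1)^3.
Factor degrees with multiplicity: 1 + 2 + 2 + 2 = 7.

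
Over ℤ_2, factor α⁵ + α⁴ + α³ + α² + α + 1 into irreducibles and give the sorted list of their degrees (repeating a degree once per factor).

1, 2, 2

Write g(α) = α⁵ + α⁴ + α³ + α² + α + 1.
Roots in ℤ_2: g(0) = 1; g(1) = 0 → root.
Linear factors from roots: (α + 1).
Complete factorization: g(α) = (α + 1)·(α² + α + 1)^2.
Factor degrees with multiplicity: 1 + 2 + 2 = 5.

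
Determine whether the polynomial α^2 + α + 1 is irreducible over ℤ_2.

Write h(α) = α^2 + α + 1.
Check for roots in ℤ_2: h(0) = 1; h(1) = 1.
No roots. A degree-2 polynomial over a field with no linear factor is irreducible.

Yes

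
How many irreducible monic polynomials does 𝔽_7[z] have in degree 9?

x^(7^9) − x is the product of all monic irreducibles of degree dividing 9; Möbius inversion gives N = (1/9) Σ μ(9/d)·7^d.
Divisors of 9: 1, 3, 9; μ(9/d) for each: 0, -1, 1.
Σ = − 7^3 + 7^9 = 40353264.
N = 40353264/9 = 4483696.

4483696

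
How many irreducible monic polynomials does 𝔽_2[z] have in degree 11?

186

By the necklace-counting formula, N_2(11) = (1/11) Σ_{d|11} μ(11/d)·2^d.
Divisors of 11: 1, 11; μ(11/d) for each: -1, 1.
Σ = − 2^1 + 2^11 = 2046.
N = 2046/11 = 186.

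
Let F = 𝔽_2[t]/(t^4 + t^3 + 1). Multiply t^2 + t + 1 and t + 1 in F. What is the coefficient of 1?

1

Multiply in 𝔽_2[t]: (t^2 + t + 1)·(t + 1) = t^3 + 1.
Reduced: t^3 + 1.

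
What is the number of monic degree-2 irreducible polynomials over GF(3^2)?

x^(9^2) − x is the product of all monic irreducibles of degree dividing 2; Möbius inversion gives N = (1/2) Σ μ(2/d)·9^d.
Divisors of 2: 1, 2; μ(2/d) for each: -1, 1.
Σ = − 9^1 + 9^2 = 72.
N = 72/2 = 36.

36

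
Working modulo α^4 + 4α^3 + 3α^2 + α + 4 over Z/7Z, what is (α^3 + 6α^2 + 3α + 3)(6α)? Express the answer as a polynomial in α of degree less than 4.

5α^3 + 5α + 4

Multiply in Z/7Z[α]: (α^3 + 6α^2 + 3α + 3)·(6α) = 6α^4 + α^3 + 4α^2 + 4α.
Reduce using α^4 ≡ 3α^3 + 4α^2 + 6α + 3 (mod α^4 + 4α^3 + 3α^2 + α + 4).
Reduced: 5α^3 + 5α + 4.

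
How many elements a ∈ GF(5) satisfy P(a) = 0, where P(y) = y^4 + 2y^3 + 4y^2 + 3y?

4

Evaluate at each of the 5 elements of GF(5):
P(0) = 0 → root; P(1) = 0 → root; P(2) = 4; P(3) = 0 → root; P(4) = 0 → root.
Roots: {0, 1, 3, 4}.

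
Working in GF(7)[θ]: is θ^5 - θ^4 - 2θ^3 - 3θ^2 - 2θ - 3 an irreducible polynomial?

Write P(θ) = θ^5 - θ^4 - 2θ^3 - 3θ^2 - 2θ - 3.
Check for roots in GF(7): P(0) = 4; P(1) = 4; P(2) = 2; P(3) = 2; P(4) = 0 → root; P(5) = 6; P(6) = 3.
P(4) = 0, so (θ − 4) divides P(θ); P is reducible.

No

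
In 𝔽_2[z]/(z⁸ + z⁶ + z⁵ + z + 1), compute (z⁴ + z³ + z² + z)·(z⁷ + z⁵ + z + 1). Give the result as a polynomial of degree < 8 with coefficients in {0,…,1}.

Multiply in 𝔽_2[z]: (z⁴ + z³ + z² + z)·(z⁷ + z⁵ + z + 1) = z¹¹ + z¹⁰ + z⁷ + z⁶ + z⁵ + z.
Reduce using z⁸ ≡ z⁶ + z⁵ + z + 1 (mod z⁸ + z⁶ + z⁵ + z + 1).
Reduced: z⁷ + z⁵ + z⁴.

z^7 + z^5 + z^4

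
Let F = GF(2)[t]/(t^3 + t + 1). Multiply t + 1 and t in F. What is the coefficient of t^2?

Multiply in GF(2)[t]: (t + 1)·(t) = t^2 + t.
Reduced: t^2 + t.

1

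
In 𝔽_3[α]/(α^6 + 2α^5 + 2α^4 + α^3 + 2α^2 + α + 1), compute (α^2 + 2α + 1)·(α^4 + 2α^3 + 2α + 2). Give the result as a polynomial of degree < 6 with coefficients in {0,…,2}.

Multiply in 𝔽_3[α]: (α^2 + 2α + 1)·(α^4 + 2α^3 + 2α + 2) = α^6 + α^5 + 2α^4 + α^3 + 2.
Reduce using α^6 ≡ α^5 + α^4 + 2α^3 + α^2 + 2α + 2 (mod α^6 + 2α^5 + 2α^4 + α^3 + 2α^2 + α + 1).
Reduced: 2α^5 + α^2 + 2α + 1.

2α^5 + α^2 + 2α + 1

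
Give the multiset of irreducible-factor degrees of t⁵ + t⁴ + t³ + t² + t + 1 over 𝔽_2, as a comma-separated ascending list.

Write h(t) = t⁵ + t⁴ + t³ + t² + t + 1.
Roots in 𝔽_2: h(0) = 1; h(1) = 0 → root.
Linear factors from roots: (t + 1).
Complete factorization: h(t) = (t + 1)·(t² + t + 1)^2.
Factor degrees with multiplicity: 1 + 2 + 2 = 5.

1, 2, 2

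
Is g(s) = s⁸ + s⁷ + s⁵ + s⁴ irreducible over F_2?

No

Check for roots in F_2: g(0) = 0 → root; g(1) = 0 → root.
g(0) = 0, so (s) divides g(s); g is reducible.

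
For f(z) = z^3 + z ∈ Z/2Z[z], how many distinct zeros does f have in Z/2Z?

2

Evaluate at each of the 2 elements of Z/2Z:
f(0) = 0 → root; f(1) = 0 → root.
Roots: {0, 1}.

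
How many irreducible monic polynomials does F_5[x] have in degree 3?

x^(5^3) − x is the product of all monic irreducibles of degree dividing 3; Möbius inversion gives N = (1/3) Σ μ(3/d)·5^d.
Divisors of 3: 1, 3; μ(3/d) for each: -1, 1.
Σ = − 5^1 + 5^3 = 120.
N = 120/3 = 40.

40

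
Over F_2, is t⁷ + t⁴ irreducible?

No

Write m(t) = t⁷ + t⁴.
Check for roots in F_2: m(0) = 0 → root; m(1) = 0 → root.
m(0) = 0, so (t) divides m(t); m is reducible.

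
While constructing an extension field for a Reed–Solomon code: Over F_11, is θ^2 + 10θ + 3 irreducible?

No

Write m(θ) = θ^2 + 10θ + 3.
Check each element of F_11 for a root: m(0)=3, m(1)=3, m(2)=5, m(3)=9, m(4)=4, m(5)=1, m(6)=0, m(7)=1, m(8)=4, m(9)=9, m(10)=5.
m(6) = 0, so (θ − 6) divides m(θ); m is reducible.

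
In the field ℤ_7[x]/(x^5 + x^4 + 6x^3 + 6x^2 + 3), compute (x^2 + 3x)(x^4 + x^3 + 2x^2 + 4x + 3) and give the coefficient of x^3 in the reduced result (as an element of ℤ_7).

0

Multiply in ℤ_7[x]: (x^2 + 3x)·(x^4 + x^3 + 2x^2 + 4x + 3) = x^6 + 4x^5 + 5x^4 + 3x^3 + x^2 + 2x.
Reduce using x^5 ≡ 6x^4 + x^3 + x^2 + 4 (mod x^5 + x^4 + 6x^3 + 6x^2 + 3).
Reduced: 3x^4 + 4x^2 + 6x + 5.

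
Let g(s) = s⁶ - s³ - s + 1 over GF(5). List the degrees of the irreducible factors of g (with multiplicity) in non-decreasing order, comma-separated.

1, 1, 1, 1, 2

Roots in GF(5): g(0) = 1; g(1) = 0 → root; g(2) = 0 → root; g(3) = 0 → root; g(4) = 4.
Linear factors from roots: (s - 1), (s - 2), (s + 2).
Complete factorization: g(s) = (s - 2)·(s - 1)·(s + 2)^2·(s² - s + 2).
Factor degrees with multiplicity: 1 + 1 + 1 + 1 + 2 = 6.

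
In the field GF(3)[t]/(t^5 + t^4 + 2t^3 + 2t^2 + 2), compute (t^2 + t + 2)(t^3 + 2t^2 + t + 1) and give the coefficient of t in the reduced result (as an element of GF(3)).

Multiply in GF(3)[t]: (t^2 + t + 2)·(t^3 + 2t^2 + t + 1) = t^5 + 2t^3 + 2.
Reduce using t^5 ≡ 2t^4 + t^3 + t^2 + 1 (mod t^5 + t^4 + 2t^3 + 2t^2 + 2).
Reduced: 2t^4 + t^2.

0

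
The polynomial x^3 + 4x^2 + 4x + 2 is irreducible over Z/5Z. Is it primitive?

Yes

Write f(x) = x^3 + 4x^2 + 4x + 2.
|GF(5^3)^×| = 5^3 − 1 = 124. Prime factorization: 124 = 2^2·31.
f is primitive ⇔ x has order 124 in GF(5)[x]/(f), i.e. x^(124/q) ≠ 1 for each prime q | 124.
x^(62) mod f = 4.
x^(4) mod f = 2x^2 + 4x + 3.
None equal 1, so x has full order 124; f is primitive.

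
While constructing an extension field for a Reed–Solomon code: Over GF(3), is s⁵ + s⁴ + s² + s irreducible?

No

Write h(s) = s⁵ + s⁴ + s² + s.
Check for roots in GF(3): h(0) = 0 → root; h(1) = 1; h(2) = 0 → root.
h(0) = 0, so (s) divides h(s); h is reducible.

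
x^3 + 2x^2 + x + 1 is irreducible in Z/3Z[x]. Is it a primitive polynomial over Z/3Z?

Write f(x) = x^3 + 2x^2 + x + 1.
|GF(3^3)^×| = 3^3 − 1 = 26. Prime factorization: 26 = 2·13.
f is primitive ⇔ x has order 26 in GF(3)[x]/(f), i.e. x^(26/q) ≠ 1 for each prime q | 26.
x^(13) mod f = 2.
x^(2) mod f = x^2.
None equal 1, so x has full order 26; f is primitive.

Yes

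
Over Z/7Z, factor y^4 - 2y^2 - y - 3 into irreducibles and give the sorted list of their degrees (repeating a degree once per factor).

Write g(y) = y^4 - 2y^2 - y - 3.
Linear factors from roots: (y + 3), (y + 2).
Complete factorization: g(y) = (y + 2)·(y + 3)·(y^2 + 2y + 3).
Factor degrees with multiplicity: 1 + 1 + 2 = 4.

1, 1, 2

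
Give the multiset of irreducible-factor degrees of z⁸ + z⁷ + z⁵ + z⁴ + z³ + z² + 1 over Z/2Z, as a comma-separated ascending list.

8

Write g(z) = z⁸ + z⁷ + z⁵ + z⁴ + z³ + z² + 1.
Roots in Z/2Z: g(0) = 1; g(1) = 1.
Complete factorization: g(z) = (z⁸ + z⁷ + z⁵ + z⁴ + z³ + z² + 1).
Factor degrees with multiplicity: 8 = 8.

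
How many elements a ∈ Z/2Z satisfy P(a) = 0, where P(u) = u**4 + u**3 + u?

Evaluate at each of the 2 elements of Z/2Z:
P(0) = 0 → root; P(1) = 1.
Roots: {0}.

1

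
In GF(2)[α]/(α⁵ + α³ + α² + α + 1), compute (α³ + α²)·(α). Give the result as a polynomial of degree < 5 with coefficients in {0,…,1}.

Multiply in GF(2)[α]: (α³ + α²)·(α) = α⁴ + α³.
Reduced: α⁴ + α³.

α^4 + α^3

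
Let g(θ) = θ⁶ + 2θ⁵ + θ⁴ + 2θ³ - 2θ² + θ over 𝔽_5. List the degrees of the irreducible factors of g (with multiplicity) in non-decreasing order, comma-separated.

Roots in 𝔽_5: g(0) = 0 → root; g(1) = 0 → root; g(2) = 4; g(3) = 0 → root; g(4) = 0 → root.
Linear factors from roots: (θ), (θ - 1), (θ + 2), (θ + 1).
Complete factorization: g(θ) = (θ)·(θ + 1)·(θ + 2)·(θ - 1)·(θ² + 2).
Factor degrees with multiplicity: 1 + 1 + 1 + 1 + 2 = 6.

1, 1, 1, 1, 2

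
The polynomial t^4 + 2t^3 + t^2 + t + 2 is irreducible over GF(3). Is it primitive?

Write f(t) = t^4 + 2t^3 + t^2 + t + 2.
|GF(3^4)^×| = 3^4 − 1 = 80. Prime factorization: 80 = 2^4·5.
f is primitive ⇔ t has order 80 in GF(3)[t]/(f), i.e. t^(80/q) ≠ 1 for each prime q | 80.
t^(40) mod f = 2.
t^(16) mod f = t^3 + 1.
None equal 1, so t has full order 80; f is primitive.

Yes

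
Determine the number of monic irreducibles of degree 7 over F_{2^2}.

2340

Gauss's count: N_{4}(7) = (1/7) Σ_{d|7} μ(7/d)·4^d.
Divisors of 7: 1, 7; μ(7/d) for each: -1, 1.
Σ = − 4^1 + 4^7 = 16380.
N = 16380/7 = 2340.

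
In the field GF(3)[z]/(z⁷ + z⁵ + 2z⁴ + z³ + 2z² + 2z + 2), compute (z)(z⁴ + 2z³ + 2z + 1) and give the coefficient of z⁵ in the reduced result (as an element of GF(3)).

1

Multiply in GF(3)[z]: (z)·(z⁴ + 2z³ + 2z + 1) = z⁵ + 2z⁴ + 2z² + z.
Reduced: z⁵ + 2z⁴ + 2z² + z.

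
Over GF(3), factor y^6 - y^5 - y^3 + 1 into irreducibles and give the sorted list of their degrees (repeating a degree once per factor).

Write h(y) = y^6 - y^5 - y^3 + 1.
Roots in GF(3): h(0) = 1; h(1) = 0 → root; h(2) = 1.
Linear factors from roots: (y - 1).
Complete factorization: h(y) = (y - 1)·(y^2 + 1)·(y^3 - y - 1).
Factor degrees with multiplicity: 1 + 2 + 3 = 6.

1, 2, 3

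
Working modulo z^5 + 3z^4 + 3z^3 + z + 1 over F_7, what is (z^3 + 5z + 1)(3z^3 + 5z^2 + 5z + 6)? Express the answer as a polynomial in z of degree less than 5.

Multiply in F_7[z]: (z^3 + 5z + 1)·(3z^3 + 5z^2 + 5z + 6) = 3z^6 + 5z^5 + 6z^4 + 6z^3 + 2z^2 + 6.
Reduce using z^5 ≡ 4z^4 + 4z^3 + 6z + 6 (mod z^5 + 3z^4 + 3z^3 + z + 1).
Reduced: 2z^4 + 4z^3 + 6z^2 + z + 3.

2z^4 + 4z^3 + 6z^2 + z + 3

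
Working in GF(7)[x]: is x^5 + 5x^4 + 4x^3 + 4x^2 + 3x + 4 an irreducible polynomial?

Write h(x) = x^5 + 5x^4 + 4x^3 + 4x^2 + 3x + 4.
Check for roots in GF(7): h(0) = 4; h(1) = 0 → root; h(2) = 2; h(3) = 0 → root; h(4) = 1; h(5) = 2; h(6) = 5.
h(1) = 0, so (x − 1) divides h(x); h is reducible.

No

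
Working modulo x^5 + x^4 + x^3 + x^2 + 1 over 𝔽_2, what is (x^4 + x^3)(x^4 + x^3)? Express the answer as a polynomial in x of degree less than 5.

x^4 + x^3 + x + 1

Multiply in 𝔽_2[x]: (x^4 + x^3)·(x^4 + x^3) = x^8 + x^6.
Reduce using x^5 ≡ x^4 + x^3 + x^2 + 1 (mod x^5 + x^4 + x^3 + x^2 + 1).
Reduced: x^4 + x^3 + x + 1.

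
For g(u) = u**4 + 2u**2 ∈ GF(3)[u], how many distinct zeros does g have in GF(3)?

3

Evaluate at each of the 3 elements of GF(3):
g(0) = 0 → root; g(1) = 0 → root; g(2) = 0 → root.
Roots: {0, 1, 2}.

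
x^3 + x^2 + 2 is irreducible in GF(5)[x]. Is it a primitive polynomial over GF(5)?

Yes

Write f(x) = x^3 + x^2 + 2.
|GF(5^3)^×| = 5^3 − 1 = 124. Prime factorization: 124 = 2^2·31.
f is primitive ⇔ x has order 124 in GF(5)[x]/(f), i.e. x^(124/q) ≠ 1 for each prime q | 124.
x^(62) mod f = 4.
x^(4) mod f = x^2 + 3x + 2.
None equal 1, so x has full order 124; f is primitive.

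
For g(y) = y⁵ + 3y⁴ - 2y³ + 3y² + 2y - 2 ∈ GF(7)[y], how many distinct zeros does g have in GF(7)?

Evaluate at each of the 7 elements of GF(7):
g(0) = 5; g(1) = 5; g(2) = 1; g(3) = 1; g(4) = 3; g(5) = 3; g(6) = 3.
No element is a root.

0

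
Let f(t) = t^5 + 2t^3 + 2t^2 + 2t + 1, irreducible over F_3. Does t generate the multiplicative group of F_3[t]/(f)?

No

|GF(3^5)^×| = 3^5 − 1 = 242. Prime factorization: 242 = 2·11^2.
f is primitive ⇔ t has order 242 in GF(3)[t]/(f), i.e. t^(242/q) ≠ 1 for each prime q | 242.
t^(121) mod f = 2.
t^(22) mod f = 1
Since t^(22) = 1, the order of t divides 22 < 242; not primitive.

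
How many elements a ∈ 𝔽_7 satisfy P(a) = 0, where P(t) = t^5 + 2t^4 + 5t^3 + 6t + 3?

4

Evaluate at each of the 7 elements of 𝔽_7:
P(0) = 3; P(1) = 3; P(2) = 0 → root; P(3) = 1; P(4) = 0 → root; P(5) = 0 → root; P(6) = 0 → root.
Roots: {2, 4, 5, 6}.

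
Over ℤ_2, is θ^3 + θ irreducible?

Write g(θ) = θ^3 + θ.
Check for roots in ℤ_2: g(0) = 0 → root; g(1) = 0 → root.
g(0) = 0, so (θ) divides g(θ); g is reducible.

No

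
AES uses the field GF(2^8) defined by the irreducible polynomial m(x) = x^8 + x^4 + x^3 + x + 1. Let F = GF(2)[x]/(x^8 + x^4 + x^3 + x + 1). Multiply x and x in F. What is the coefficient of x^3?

Multiply in GF(2)[x]: (x)·(x) = x^2.
Reduced: x^2.

0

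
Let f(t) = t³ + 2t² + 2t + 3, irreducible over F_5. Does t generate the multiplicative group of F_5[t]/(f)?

|GF(5^3)^×| = 5^3 − 1 = 124. Prime factorization: 124 = 2^2·31.
f is primitive ⇔ t has order 124 in GF(5)[t]/(f), i.e. t^(124/q) ≠ 1 for each prime q | 124.
t^(62) mod f = 4.
t^(4) mod f = 2t² + t + 1.
None equal 1, so t has full order 124; f is primitive.

Yes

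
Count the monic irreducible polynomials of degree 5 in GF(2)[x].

Gauss's count: N_{2}(5) = (1/5) Σ_{d|5} μ(5/d)·2^d.
Divisors of 5: 1, 5; μ(5/d) for each: -1, 1.
Σ = − 2^1 + 2^5 = 30.
N = 30/5 = 6.

6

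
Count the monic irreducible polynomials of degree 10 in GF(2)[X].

99

By the necklace-counting formula, N_2(10) = (1/10) Σ_{d|10} μ(10/d)·2^d.
Divisors of 10: 1, 2, 5, 10; μ(10/d) for each: 1, -1, -1, 1.
Σ = 2^1 − 2^2 − 2^5 + 2^10 = 990.
N = 990/10 = 99.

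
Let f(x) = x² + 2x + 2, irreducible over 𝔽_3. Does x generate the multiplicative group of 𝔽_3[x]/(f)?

Yes

|GF(3^2)^×| = 3^2 − 1 = 8. Prime factorization: 8 = 2^3.
f is primitive ⇔ x has order 8 in GF(3)[x]/(f), i.e. x^(8/q) ≠ 1 for each prime q | 8.
x^(4) mod f = 2.
None equal 1, so x has full order 8; f is primitive.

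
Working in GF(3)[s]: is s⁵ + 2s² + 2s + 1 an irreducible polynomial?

Write f(s) = s⁵ + 2s² + 2s + 1.
Check for roots in GF(3): f(0) = 1; f(1) = 0 → root; f(2) = 0 → root.
f(1) = 0, so (s − 1) divides f(s); f is reducible.

No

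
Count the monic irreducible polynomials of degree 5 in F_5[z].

624

The number of monic irreducibles of degree 5 over GF(5) is (1/5)·Σ_{d∣5} μ(5/d) 5^d.
Divisors of 5: 1, 5; μ(5/d) for each: -1, 1.
Σ = − 5^1 + 5^5 = 3120.
N = 3120/5 = 624.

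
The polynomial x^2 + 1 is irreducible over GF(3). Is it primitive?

Write f(x) = x^2 + 1.
|GF(3^2)^×| = 3^2 − 1 = 8. Prime factorization: 8 = 2^3.
f is primitive ⇔ x has order 8 in GF(3)[x]/(f), i.e. x^(8/q) ≠ 1 for each prime q | 8.
x^(4) mod f = 1
Since x^(4) = 1, the order of x divides 4 < 8; not primitive.

No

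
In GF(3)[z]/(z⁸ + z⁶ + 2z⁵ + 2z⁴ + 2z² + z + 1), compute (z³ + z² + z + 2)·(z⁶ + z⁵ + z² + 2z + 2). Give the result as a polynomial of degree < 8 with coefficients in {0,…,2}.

Multiply in GF(3)[z]: (z³ + z² + z + 2)·(z⁶ + z⁵ + z² + 2z + 2) = z⁹ + 2z⁸ + 2z⁷ + 2z³ + 1.
Reduce using z⁸ ≡ 2z⁶ + z⁵ + z⁴ + z² + 2z + 2 (mod z⁸ + z⁶ + 2z⁵ + 2z⁴ + 2z² + z + 1).
Reduced: z⁷ + 2z⁶ + 2z⁴ + z² + 2.

z^7 + 2z^6 + 2z^4 + z^2 + 2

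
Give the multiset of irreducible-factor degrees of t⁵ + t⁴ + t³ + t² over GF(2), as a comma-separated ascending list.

Write h(t) = t⁵ + t⁴ + t³ + t².
Roots in GF(2): h(0) = 0 → root; h(1) = 0 → root.
Linear factors from roots: (t), (t + 1).
Complete factorization: h(t) = (t)^2·(t + 1)^3.
Factor degrees with multiplicity: 1 + 1 + 1 + 1 + 1 = 5.

1, 1, 1, 1, 1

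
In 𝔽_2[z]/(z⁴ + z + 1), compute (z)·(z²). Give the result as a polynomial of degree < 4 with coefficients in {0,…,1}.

Multiply in 𝔽_2[z]: (z)·(z²) = z³.
Reduced: z³.

z^3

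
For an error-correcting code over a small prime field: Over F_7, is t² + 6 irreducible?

No

Write g(t) = t² + 6.
Check for roots in F_7: g(0) = 6; g(1) = 0 → root; g(2) = 3; g(3) = 1; g(4) = 1; g(5) = 3; g(6) = 0 → root.
g(1) = 0, so (t − 1) divides g(t); g is reducible.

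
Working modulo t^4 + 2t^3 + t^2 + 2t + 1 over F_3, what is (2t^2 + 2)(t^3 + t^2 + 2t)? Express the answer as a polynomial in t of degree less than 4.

2t^3 + 2

Multiply in F_3[t]: (2t^2 + 2)·(t^3 + t^2 + 2t) = 2t^5 + 2t^4 + 2t^2 + t.
Reduce using t^4 ≡ t^3 + 2t^2 + t + 2 (mod t^4 + 2t^3 + t^2 + 2t + 1).
Reduced: 2t^3 + 2.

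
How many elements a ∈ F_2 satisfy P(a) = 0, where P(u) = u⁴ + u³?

Evaluate at each of the 2 elements of F_2:
P(0) = 0 → root; P(1) = 0 → root.
Roots: {0, 1}.

2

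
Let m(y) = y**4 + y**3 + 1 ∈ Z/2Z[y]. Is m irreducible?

Check for roots in Z/2Z: m(0) = 1; m(1) = 1.
No roots, so no linear factors.
Monic irreducibles of degree 2 over GF(2): y**2 + y + 1.
None of them divide m (all give nonzero remainder).
No irreducible factor of degree ≤ 2 exists, so m is irreducible over GF(2).

Yes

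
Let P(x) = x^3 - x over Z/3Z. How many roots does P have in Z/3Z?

3

Evaluate at each of the 3 elements of Z/3Z:
P(0) = 0 → root; P(1) = 0 → root; P(2) = 0 → root.
Roots: {0, 1, 2}.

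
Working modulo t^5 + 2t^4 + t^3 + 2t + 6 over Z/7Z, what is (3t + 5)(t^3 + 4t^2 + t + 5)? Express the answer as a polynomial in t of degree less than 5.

Multiply in Z/7Z[t]: (3t + 5)·(t^3 + 4t^2 + t + 5) = 3t^4 + 3t^3 + 2t^2 + 6t + 4.
Reduced: 3t^4 + 3t^3 + 2t^2 + 6t + 4.

3t^4 + 3t^3 + 2t^2 + 6t + 4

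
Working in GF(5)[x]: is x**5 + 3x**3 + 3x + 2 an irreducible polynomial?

No

Write m(x) = x**5 + 3x**3 + 3x + 2.
Check for roots in GF(5): m(0) = 2; m(1) = 4; m(2) = 4; m(3) = 0 → root; m(4) = 0 → root.
m(3) = 0, so (x − 3) divides m(x); m is reducible.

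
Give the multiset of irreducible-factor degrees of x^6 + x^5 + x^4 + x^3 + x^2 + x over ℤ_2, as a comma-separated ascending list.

Write g(x) = x^6 + x^5 + x^4 + x^3 + x^2 + x.
Roots in ℤ_2: g(0) = 0 → root; g(1) = 0 → root.
Linear factors from roots: (x), (x + 1).
Complete factorization: g(x) = (x)·(x + 1)·(x^2 + x + 1)^2.
Factor degrees with multiplicity: 1 + 1 + 2 + 2 = 6.

1, 1, 2, 2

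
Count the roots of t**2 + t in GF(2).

Write g(t) = t**2 + t.
Evaluate at each of the 2 elements of GF(2):
g(0) = 0 → root; g(1) = 0 → root.
Roots: {0, 1}.

2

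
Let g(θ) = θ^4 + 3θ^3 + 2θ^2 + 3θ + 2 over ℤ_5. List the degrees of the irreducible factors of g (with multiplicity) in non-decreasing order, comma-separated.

4

Roots in ℤ_5: g(0) = 2; g(1) = 1; g(2) = 1; g(3) = 1; g(4) = 4.
Complete factorization: g(θ) = (θ^4 + 3θ^3 + 2θ^2 + 3θ + 2).
Factor degrees with multiplicity: 4 = 4.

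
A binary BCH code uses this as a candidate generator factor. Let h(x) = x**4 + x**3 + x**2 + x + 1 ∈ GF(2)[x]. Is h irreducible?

Check for roots in GF(2): h(0) = 1; h(1) = 1.
No roots, so no linear factors.
Monic irreducibles of degree 2 over GF(2): x**2 + x + 1.
None of them divide h (all give nonzero remainder).
No irreducible factor of degree ≤ 2 exists, so h is irreducible over GF(2).

Yes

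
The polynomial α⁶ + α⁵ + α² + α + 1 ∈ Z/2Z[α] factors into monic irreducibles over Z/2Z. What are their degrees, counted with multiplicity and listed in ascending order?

6

Write g(α) = α⁶ + α⁵ + α² + α + 1.
Roots in Z/2Z: g(0) = 1; g(1) = 1.
Complete factorization: g(α) = (α⁶ + α⁵ + α² + α + 1).
Factor degrees with multiplicity: 6 = 6.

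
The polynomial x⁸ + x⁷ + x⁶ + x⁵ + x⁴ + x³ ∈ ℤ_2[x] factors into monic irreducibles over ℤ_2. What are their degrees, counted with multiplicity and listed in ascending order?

1, 1, 1, 1, 2, 2

Write f(x) = x⁸ + x⁷ + x⁶ + x⁵ + x⁴ + x³.
Roots in ℤ_2: f(0) = 0 → root; f(1) = 0 → root.
Linear factors from roots: (x), (x + 1).
Complete factorization: f(x) = (x + 1)·(x)^3·(x² + x + 1)^2.
Factor degrees with multiplicity: 1 + 1 + 1 + 1 + 2 + 2 = 8.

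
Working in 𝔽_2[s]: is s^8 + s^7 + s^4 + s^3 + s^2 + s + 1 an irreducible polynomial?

Write h(s) = s^8 + s^7 + s^4 + s^3 + s^2 + s + 1.
Check for roots in 𝔽_2: h(0) = 1; h(1) = 1.
No roots, so no linear factors.
Monic irreducibles of degree 2 over GF(2): s^2 + s + 1.
None of them divide h (all give nonzero remainder).
Monic irreducibles of degree 3 over GF(2): s^3 + s + 1, s^3 + s^2 + 1.
None of them divide h (all give nonzero remainder).
Monic irreducibles of degree 4 over GF(2): s^4 + s + 1, s^4 + s^3 + 1, s^4 + s^3 + s^2 + s + 1.
None of them divide h (all give nonzero remainder).
No irreducible factor of degree ≤ 4 exists, so h is irreducible over GF(2).

Yes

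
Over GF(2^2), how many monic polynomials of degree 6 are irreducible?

670

The number of monic irreducibles of degree 6 over GF(4) is (1/6)·Σ_{d∣6} μ(6/d) 4^d.
Divisors of 6: 1, 2, 3, 6; μ(6/d) for each: 1, -1, -1, 1.
Σ = 4^1 − 4^2 − 4^3 + 4^6 = 4020.
N = 4020/6 = 670.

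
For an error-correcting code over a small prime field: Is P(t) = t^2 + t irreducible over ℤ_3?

No

Check for roots in ℤ_3: P(0) = 0 → root; P(1) = 2; P(2) = 0 → root.
P(0) = 0, so (t) divides P(t); P is reducible.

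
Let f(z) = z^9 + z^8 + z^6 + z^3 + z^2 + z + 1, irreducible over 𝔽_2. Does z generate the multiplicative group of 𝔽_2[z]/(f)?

Yes

|GF(2^9)^×| = 2^9 − 1 = 511. Prime factorization: 511 = 7·73.
f is primitive ⇔ z has order 511 in GF(2)[z]/(f), i.e. z^(511/q) ≠ 1 for each prime q | 511.
z^(73) mod f = z^7 + z^5 + z^4 + z^2.
z^(7) mod f = z^7.
None equal 1, so z has full order 511; f is primitive.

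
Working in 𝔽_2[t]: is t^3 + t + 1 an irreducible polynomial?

Yes

Write P(t) = t^3 + t + 1.
Check for roots in 𝔽_2: P(0) = 1; P(1) = 1.
No roots. A degree-3 polynomial over a field with no linear factor is irreducible.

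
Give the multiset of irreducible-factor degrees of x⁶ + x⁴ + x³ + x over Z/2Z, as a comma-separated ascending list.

Write f(x) = x⁶ + x⁴ + x³ + x.
Roots in Z/2Z: f(0) = 0 → root; f(1) = 0 → root.
Linear factors from roots: (x), (x + 1).
Complete factorization: f(x) = (x)·(x + 1)^3·(x² + x + 1).
Factor degrees with multiplicity: 1 + 1 + 1 + 1 + 2 = 6.

1, 1, 1, 1, 2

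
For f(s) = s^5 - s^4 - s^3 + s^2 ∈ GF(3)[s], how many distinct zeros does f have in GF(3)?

Evaluate at each of the 3 elements of GF(3):
f(0) = 0 → root; f(1) = 0 → root; f(2) = 0 → root.
Roots: {0, 1, 2}.

3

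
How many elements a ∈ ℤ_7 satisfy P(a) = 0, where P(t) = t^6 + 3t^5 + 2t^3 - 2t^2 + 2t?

1

Evaluate at each of the 7 elements of ℤ_7:
P(0) = 0 → root; P(1) = 6; P(2) = 4; P(3) = 2; P(4) = 6; P(5) = 3; P(6) = 6.
Roots: {0}.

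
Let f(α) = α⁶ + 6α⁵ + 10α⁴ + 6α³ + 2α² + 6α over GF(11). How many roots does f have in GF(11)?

2

Evaluate at each of the 11 elements of GF(11):
f(0) = 0 → root; f(1) = 9; f(2) = 0 → root; f(3) = 5; f(4) = 7; f(5) = 7; f(6) = 8; f(7) = 4; f(8) = 7; f(9) = 2; f(10) = 6.
Roots: {0, 2}.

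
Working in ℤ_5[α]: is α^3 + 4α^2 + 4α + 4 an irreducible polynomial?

Write h(α) = α^3 + 4α^2 + 4α + 4.
Check for roots in ℤ_5: h(0) = 4; h(1) = 3; h(2) = 1; h(3) = 4; h(4) = 3.
No roots. A degree-3 polynomial over a field with no linear factor is irreducible.

Yes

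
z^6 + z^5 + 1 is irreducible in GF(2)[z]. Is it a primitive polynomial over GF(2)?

Write f(z) = z^6 + z^5 + 1.
|GF(2^6)^×| = 2^6 − 1 = 63. Prime factorization: 63 = 3^2·7.
f is primitive ⇔ z has order 63 in GF(2)[z]/(f), i.e. z^(63/q) ≠ 1 for each prime q | 63.
z^(21) mod f = z^5 + z^4 + z^3 + 1.
z^(9) mod f = z^5 + z^3 + z^2 + z + 1.
None equal 1, so z has full order 63; f is primitive.

Yes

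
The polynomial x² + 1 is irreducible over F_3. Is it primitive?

No

Write f(x) = x² + 1.
|GF(3^2)^×| = 3^2 − 1 = 8. Prime factorization: 8 = 2^3.
f is primitive ⇔ x has order 8 in GF(3)[x]/(f), i.e. x^(8/q) ≠ 1 for each prime q | 8.
x^(4) mod f = 1
Since x^(4) = 1, the order of x divides 4 < 8; not primitive.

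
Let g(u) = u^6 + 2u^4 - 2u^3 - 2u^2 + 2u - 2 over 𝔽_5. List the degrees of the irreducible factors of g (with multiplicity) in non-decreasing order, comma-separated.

Roots in 𝔽_5: g(0) = 3; g(1) = 4; g(2) = 4; g(3) = 3; g(4) = 4.
Complete factorization: g(u) = (u^6 + 2u^4 - 2u^3 - 2u^2 + 2u - 2).
Factor degrees with multiplicity: 6 = 6.

6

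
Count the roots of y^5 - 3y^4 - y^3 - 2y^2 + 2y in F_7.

Write f(y) = y^5 - 3y^4 - y^3 - 2y^2 + 2y.
Evaluate at each of the 7 elements of F_7:
f(0) = 0 → root; f(1) = 4; f(2) = 0 → root; f(3) = 3; f(4) = 0 → root; f(5) = 0 → root; f(6) = 0 → root.
Roots: {0, 2, 4, 5, 6}.

5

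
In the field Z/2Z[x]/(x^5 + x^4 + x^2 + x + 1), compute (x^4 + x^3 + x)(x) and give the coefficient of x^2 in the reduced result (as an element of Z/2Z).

Multiply in Z/2Z[x]: (x^4 + x^3 + x)·(x) = x^5 + x^4 + x^2.
Reduce using x^5 ≡ x^4 + x^2 + x + 1 (mod x^5 + x^4 + x^2 + x + 1).
Reduced: x + 1.

0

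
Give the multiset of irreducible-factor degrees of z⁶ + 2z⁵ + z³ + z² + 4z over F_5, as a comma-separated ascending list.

Write f(z) = z⁶ + 2z⁵ + z³ + z² + 4z.
Roots in F_5: f(0) = 0 → root; f(1) = 4; f(2) = 3; f(3) = 3; f(4) = 0 → root.
Linear factors from roots: (z), (z + 1).
Complete factorization: f(z) = (z)·(z + 1)·(z² + 2)·(z² + z + 2).
Factor degrees with multiplicity: 1 + 1 + 2 + 2 = 6.

1, 1, 2, 2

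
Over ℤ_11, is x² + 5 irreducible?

Yes

Write f(x) = x² + 5.
Check each element of ℤ_11 for a root: f(0)=5, f(1)=6, f(2)=9, f(3)=3, f(4)=10, f(5)=8, f(6)=8, f(7)=10, f(8)=3, f(9)=9, f(10)=6.
No roots. A degree-2 polynomial over a field with no linear factor is irreducible.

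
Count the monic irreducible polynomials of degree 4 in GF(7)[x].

Gauss's count: N_{7}(4) = (1/4) Σ_{d|4} μ(4/d)·7^d.
Divisors of 4: 1, 2, 4; μ(4/d) for each: 0, -1, 1.
Σ = − 7^2 + 7^4 = 2352.
N = 2352/4 = 588.

588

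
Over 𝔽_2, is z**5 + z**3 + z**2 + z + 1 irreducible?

Write g(z) = z**5 + z**3 + z**2 + z + 1.
Check for roots in 𝔽_2: g(0) = 1; g(1) = 1.
No roots, so no linear factors.
Monic irreducibles of degree 2 over GF(2): z**2 + z + 1.
None of them divide g (all give nonzero remainder).
No irreducible factor of degree ≤ 2 exists, so g is irreducible over GF(2).

Yes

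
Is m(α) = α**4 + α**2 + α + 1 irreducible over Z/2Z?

Check for roots in Z/2Z: m(0) = 1; m(1) = 0 → root.
m(1) = 0, so (α − 1) divides m(α); m is reducible.

No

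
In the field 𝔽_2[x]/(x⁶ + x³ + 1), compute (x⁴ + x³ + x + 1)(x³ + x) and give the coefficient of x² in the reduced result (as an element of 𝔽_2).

1

Multiply in 𝔽_2[x]: (x⁴ + x³ + x + 1)·(x³ + x) = x⁷ + x⁶ + x⁵ + x³ + x² + x.
Reduce using x⁶ ≡ x³ + 1 (mod x⁶ + x³ + 1).
Reduced: x⁵ + x⁴ + x² + 1.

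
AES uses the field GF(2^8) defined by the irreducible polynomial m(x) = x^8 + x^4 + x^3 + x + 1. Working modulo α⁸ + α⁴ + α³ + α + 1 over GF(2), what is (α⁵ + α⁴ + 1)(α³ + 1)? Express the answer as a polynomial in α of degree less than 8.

Multiply in GF(2)[α]: (α⁵ + α⁴ + 1)·(α³ + 1) = α⁸ + α⁷ + α⁵ + α⁴ + α³ + 1.
Reduce using α⁸ ≡ α⁴ + α³ + α + 1 (mod α⁸ + α⁴ + α³ + α + 1).
Reduced: α⁷ + α⁵ + α.

α^7 + α^5 + α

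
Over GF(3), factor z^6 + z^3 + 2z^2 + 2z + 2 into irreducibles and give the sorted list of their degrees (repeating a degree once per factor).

Write h(z) = z^6 + z^3 + 2z^2 + 2z + 2.
Roots in GF(3): h(0) = 2; h(1) = 2; h(2) = 2.
Complete factorization: h(z) = (z^3 + z^2 + 2)·(z^3 + 2z^2 + z + 1).
Factor degrees with multiplicity: 3 + 3 = 6.

3, 3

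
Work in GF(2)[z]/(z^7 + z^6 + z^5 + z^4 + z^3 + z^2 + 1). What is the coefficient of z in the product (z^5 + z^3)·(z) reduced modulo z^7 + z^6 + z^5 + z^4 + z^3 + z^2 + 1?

Multiply in GF(2)[z]: (z^5 + z^3)·(z) = z^6 + z^4.
Reduced: z^6 + z^4.

0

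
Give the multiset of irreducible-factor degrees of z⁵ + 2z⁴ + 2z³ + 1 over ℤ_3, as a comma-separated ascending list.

Write f(z) = z⁵ + 2z⁴ + 2z³ + 1.
Roots in ℤ_3: f(0) = 1; f(1) = 0 → root; f(2) = 0 → root.
Linear factors from roots: (z + 2), (z + 1).
Complete factorization: f(z) = (z + 2)·(z + 1)^2·(z² + z + 2).
Factor degrees with multiplicity: 1 + 1 + 1 + 2 = 5.

1, 1, 1, 2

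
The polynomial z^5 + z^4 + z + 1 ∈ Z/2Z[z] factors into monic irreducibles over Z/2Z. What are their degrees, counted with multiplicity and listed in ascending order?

Write h(z) = z^5 + z^4 + z + 1.
Roots in Z/2Z: h(0) = 1; h(1) = 0 → root.
Linear factors from roots: (z + 1).
Complete factorization: h(z) = (z + 1)^5.
Factor degrees with multiplicity: 1 + 1 + 1 + 1 + 1 = 5.

1, 1, 1, 1, 1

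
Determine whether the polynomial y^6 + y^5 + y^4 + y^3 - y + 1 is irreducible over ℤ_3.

Yes

Write h(y) = y^6 + y^5 + y^4 + y^3 - y + 1.
Check for roots in ℤ_3: h(0) = 1; h(1) = 1; h(2) = 2.
No roots, so no linear factors.
Monic irreducibles of degree 2 over GF(3): y^2 + 1, y^2 + y - 1, y^2 - y - 1.
None of them divide h (all give nonzero remainder).
Degree-3 irreducible divisors: test the 8 monic irreducibles of degree 3 over GF(3).
None of them divide h (all give nonzero remainder).
No irreducible factor of degree ≤ 3 exists, so h is irreducible over GF(3).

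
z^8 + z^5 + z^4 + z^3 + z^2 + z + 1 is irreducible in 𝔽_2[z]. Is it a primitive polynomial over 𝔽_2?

Write f(z) = z^8 + z^5 + z^4 + z^3 + z^2 + z + 1.
|GF(2^8)^×| = 2^8 − 1 = 255. Prime factorization: 255 = 3·5·17.
f is primitive ⇔ z has order 255 in GF(2)[z]/(f), i.e. z^(255/q) ≠ 1 for each prime q | 255.
z^(85) mod f = 1
z^(51) mod f = z^7 + z^5 + z^3 + z^2 + z + 1.
z^(15) mod f = z^6 + z^3 + z + 1.
Since z^(85) = 1, the order of z divides 85 < 255; not primitive.

No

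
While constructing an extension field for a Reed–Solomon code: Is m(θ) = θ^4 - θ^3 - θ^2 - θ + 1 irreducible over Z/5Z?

Yes

Check for roots in Z/5Z: m(0) = 1; m(1) = 4; m(2) = 3; m(3) = 3; m(4) = 3.
No roots, so no linear factors.
Degree-2 irreducible divisors: test the 10 monic irreducibles of degree 2 over GF(5).
None of them divide m (all give nonzero remainder).
No irreducible factor of degree ≤ 2 exists, so m is irreducible over GF(5).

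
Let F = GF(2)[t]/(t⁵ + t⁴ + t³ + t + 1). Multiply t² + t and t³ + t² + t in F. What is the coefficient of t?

Multiply in GF(2)[t]: (t² + t)·(t³ + t² + t) = t⁵ + t².
Reduce using t⁵ ≡ t⁴ + t³ + t + 1 (mod t⁵ + t⁴ + t³ + t + 1).
Reduced: t⁴ + t³ + t² + t + 1.

1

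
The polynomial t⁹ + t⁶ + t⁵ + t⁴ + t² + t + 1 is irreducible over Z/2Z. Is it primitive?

Write f(t) = t⁹ + t⁶ + t⁵ + t⁴ + t² + t + 1.
|GF(2^9)^×| = 2^9 − 1 = 511. Prime factorization: 511 = 7·73.
f is primitive ⇔ t has order 511 in GF(2)[t]/(f), i.e. t^(511/q) ≠ 1 for each prime q | 511.
t^(73) mod f = t⁸ + t⁷ + t⁶ + t³ + t² + 1.
t^(7) mod f = t⁷.
None equal 1, so t has full order 511; f is primitive.

Yes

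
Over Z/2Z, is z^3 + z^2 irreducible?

Write P(z) = z^3 + z^2.
Check for roots in Z/2Z: P(0) = 0 → root; P(1) = 0 → root.
P(0) = 0, so (z) divides P(z); P is reducible.

No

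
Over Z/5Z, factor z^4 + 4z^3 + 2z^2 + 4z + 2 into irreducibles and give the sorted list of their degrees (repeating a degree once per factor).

Write h(z) = z^4 + 4z^3 + 2z^2 + 4z + 2.
Roots in Z/5Z: h(0) = 2; h(1) = 3; h(2) = 1; h(3) = 1; h(4) = 2.
Complete factorization: h(z) = (z^4 + 4z^3 + 2z^2 + 4z + 2).
Factor degrees with multiplicity: 4 = 4.

4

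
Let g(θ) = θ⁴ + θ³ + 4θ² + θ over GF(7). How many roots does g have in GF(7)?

Evaluate at each of the 7 elements of GF(7):
g(0) = 0 → root; g(1) = 0 → root; g(2) = 0 → root; g(3) = 0 → root; g(4) = 3; g(5) = 1; g(6) = 3.
Roots: {0, 1, 2, 3}.

4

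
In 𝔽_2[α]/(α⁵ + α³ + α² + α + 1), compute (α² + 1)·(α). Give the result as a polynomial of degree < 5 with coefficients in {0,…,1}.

α^3 + α

Multiply in 𝔽_2[α]: (α² + 1)·(α) = α³ + α.
Reduced: α³ + α.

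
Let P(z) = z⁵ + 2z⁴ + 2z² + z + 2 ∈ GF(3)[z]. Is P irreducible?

Yes

Check for roots in GF(3): P(0) = 2; P(1) = 2; P(2) = 1.
No roots, so no linear factors.
Monic irreducibles of degree 2 over GF(3): z² + 1, z² + z + 2, z² + 2z + 2.
None of them divide P (all give nonzero remainder).
No irreducible factor of degree ≤ 2 exists, so P is irreducible over GF(3).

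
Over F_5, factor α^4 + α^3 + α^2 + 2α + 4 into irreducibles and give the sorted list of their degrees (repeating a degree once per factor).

Write f(α) = α^4 + α^3 + α^2 + 2α + 4.
Roots in F_5: f(0) = 4; f(1) = 4; f(2) = 1; f(3) = 2; f(4) = 3.
Complete factorization: f(α) = (α^4 + α^3 + α^2 + 2α + 4).
Factor degrees with multiplicity: 4 = 4.

4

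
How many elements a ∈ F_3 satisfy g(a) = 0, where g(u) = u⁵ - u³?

Evaluate at each of the 3 elements of F_3:
g(0) = 0 → root; g(1) = 0 → root; g(2) = 0 → root.
Roots: {0, 1, 2}.

3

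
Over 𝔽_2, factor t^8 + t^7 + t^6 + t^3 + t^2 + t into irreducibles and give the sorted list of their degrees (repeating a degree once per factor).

Write g(t) = t^8 + t^7 + t^6 + t^3 + t^2 + t.
Roots in 𝔽_2: g(0) = 0 → root; g(1) = 0 → root.
Linear factors from roots: (t), (t + 1).
Complete factorization: g(t) = (t)·(t + 1)·(t^2 + t + 1)·(t^4 + t^3 + t^2 + t + 1).
Factor degrees with multiplicity: 1 + 1 + 2 + 4 = 8.

1, 1, 2, 4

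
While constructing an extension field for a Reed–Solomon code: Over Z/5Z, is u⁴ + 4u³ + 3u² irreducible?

Write P(u) = u⁴ + 4u³ + 3u².
Check for roots in Z/5Z: P(0) = 0 → root; P(1) = 3; P(2) = 0 → root; P(3) = 1; P(4) = 0 → root.
P(0) = 0, so (u) divides P(u); P is reducible.

No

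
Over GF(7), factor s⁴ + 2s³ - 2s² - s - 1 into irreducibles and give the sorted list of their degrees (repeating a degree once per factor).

Write f(s) = s⁴ + 2s³ - 2s² - s - 1.
Linear factors from roots: (s - 2), (s + 2).
Complete factorization: f(s) = (s + 2)·(s - 2)·(s² + 2s + 2).
Factor degrees with multiplicity: 1 + 1 + 2 = 4.

1, 1, 2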